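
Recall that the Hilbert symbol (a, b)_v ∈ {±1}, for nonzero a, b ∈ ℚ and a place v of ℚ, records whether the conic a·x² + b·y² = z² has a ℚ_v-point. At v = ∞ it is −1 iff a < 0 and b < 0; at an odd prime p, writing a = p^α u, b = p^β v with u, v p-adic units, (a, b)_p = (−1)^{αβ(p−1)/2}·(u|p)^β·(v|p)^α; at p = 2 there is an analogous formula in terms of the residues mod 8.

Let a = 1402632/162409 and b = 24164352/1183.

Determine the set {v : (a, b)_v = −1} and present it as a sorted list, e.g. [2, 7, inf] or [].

(a, b) ≡ (322, 18354) mod (ℚ^×)²; places V = {2, 3, 7, 11, 13, 19, 23, 31, ∞}.
(a,b)_11: α=2, u≡4; β=0, v≡6 (mod 11); (4|11)=+1, (6|11)=-1; sign (−1)^0·+1^0·-1^2 = +1.
(a,b)_31: α=-2, u≡27; β=0, v≡20 (mod 31); (27|31)=-1, (20|31)=+1; sign (−1)^0·-1^0·+1^-2 = +1.
(a,b)_∞: sgn(322)=+, sgn(18354)=+, so +1.
(a,b)_23: α=1, u≡21; β=1, v≡3 (mod 23); (21|23)=-1, (3|23)=+1; sign (−1)^1·-1^1·+1^1 = +1.
(a,b)_3: α=2, u≡1; β=3, v≡1 (mod 3); (1|3)=+1, (1|3)=+1; sign (−1)^0·+1^3·+1^2 = +1.
(a,b)_2: α=3, β=11; u≡1, v≡1 (mod 8); ε(u)ε(v)=0·0, αω(v)=3·0, βω(u)=11·0; sum ≡ 0  ⇒  +1.
(a,b)_13: α=-2, u≡3; β=-2, v≡8 (mod 13); (3|13)=+1, (8|13)=-1; sign (−1)^0·+1^-2·-1^-2 = +1.
(a,b)_7: α=1, u≡4; β=-1, v≡2 (mod 7); (4|7)=+1, (2|7)=+1; sign (−1)^1·+1^-1·+1^1 = -1.
(a,b)_19: α=0, u≡8; β=1, v≡1 (mod 19); (8|19)=-1, (1|19)=+1; sign (−1)^0·-1^1·+1^0 = -1.
(322, 18354 / ℚ) ramifies at {7, 19}: a division algebra.

[7, 19]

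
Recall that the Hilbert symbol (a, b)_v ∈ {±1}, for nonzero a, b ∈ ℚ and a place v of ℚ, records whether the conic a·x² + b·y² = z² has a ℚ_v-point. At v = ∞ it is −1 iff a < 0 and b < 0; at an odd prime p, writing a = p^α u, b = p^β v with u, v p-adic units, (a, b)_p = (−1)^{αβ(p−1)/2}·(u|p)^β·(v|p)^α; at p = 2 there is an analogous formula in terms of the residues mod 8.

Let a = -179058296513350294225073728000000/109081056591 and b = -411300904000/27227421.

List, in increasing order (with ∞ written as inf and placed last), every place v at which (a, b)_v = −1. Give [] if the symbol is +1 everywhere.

[5, 17, 23, inf]

(a, b) ≡ (-392863, -482885) mod (ℚ^×)²; places V = {2, 3, 5, 7, 13, 17, 19, 23, 29, 31, ∞}.
(a,b)_2: α=12, β=6; u≡1, v≡3 (mod 8); ε(u)ε(v)=0·1, αω(v)=12·1, βω(u)=6·0; sum ≡ 0  ⇒  +1.
(a,b)_7: α=12, u≡6; β=6, v≡6 (mod 7); (6|7)=-1, (6|7)=-1; sign (−1)^0·-1^6·-1^12 = +1.
(a,b)_31: α=-1, u≡17; β=0, v≡8 (mod 31); (17|31)=-1, (8|31)=+1; sign (−1)^0·-1^0·+1^-1 = +1.
(a,b)_19: α=3, u≡8; β=1, v≡5 (mod 19); (8|19)=-1, (5|19)=+1; sign (−1)^1·-1^1·+1^3 = +1.
(a,b)_5: α=6, u≡3; β=3, v≡3 (mod 5); (3|5)=-1, (3|5)=-1; sign (−1)^0·-1^3·-1^6 = -1.
(a,b)_23: α=3, u≡12; β=1, v≡9 (mod 23); (12|23)=+1, (9|23)=+1; sign (−1)^1·+1^1·+1^3 = -1.
(a,b)_∞: sgn(-392863)=−, sgn(-482885)=−, so -1.
(a,b)_29: α=1, u≡22; β=0, v≡22 (mod 29); (22|29)=+1, (22|29)=+1; sign (−1)^0·+1^0·+1^1 = +1.
(a,b)_13: α=-6, u≡1; β=-3, v≡10 (mod 13); (1|13)=+1, (10|13)=+1; sign (−1)^0·+1^-3·+1^-6 = +1.
(a,b)_17: α=4, u≡6; β=-1, v≡16 (mod 17); (6|17)=-1, (16|17)=+1; sign (−1)^0·-1^-1·+1^4 = -1.
(a,b)_3: α=-6, u≡2; β=-6, v≡1 (mod 3); (2|3)=-1, (1|3)=+1; sign (−1)^0·-1^-6·+1^-6 = +1.
(-392863, -482885 / ℚ) ramifies at {5, 17, 23, ∞}: a division algebra.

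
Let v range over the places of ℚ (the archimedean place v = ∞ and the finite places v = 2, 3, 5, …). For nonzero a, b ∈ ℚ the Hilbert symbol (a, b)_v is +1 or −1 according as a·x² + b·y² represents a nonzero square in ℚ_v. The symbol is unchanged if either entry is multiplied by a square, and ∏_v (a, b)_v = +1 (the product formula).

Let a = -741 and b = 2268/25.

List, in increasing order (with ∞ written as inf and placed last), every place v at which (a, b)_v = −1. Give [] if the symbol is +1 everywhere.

[2, 13]

Mod squares: a ≡ -741, b ≡ 7. Check v ∈ {∞, 2, 3, 5, 7, 13, 19}.
v=19: a=19^1·(≡18), b=19^0·(≡17) mod 19; (18|19)=-1, (17|19)=+1; (−1)^{1·0·9}·(-1)^0·(+1)^1 = +1.
v=5: a=5^0·(≡4), b=5^-2·(≡3) mod 5; (4|5)=+1, (3|5)=-1; (−1)^{0·-2·2}·(+1)^-2·(-1)^0 = +1.
v=7: a=7^0·(≡1), b=7^1·(≡4) mod 7; (1|7)=+1, (4|7)=+1; (−1)^{0·1·3}·(+1)^1·(+1)^0 = +1.
v=2: v_2(a)=0, v_2(b)=2; units ≡ 3, 7 (mod 8); ε·ε+αω+βω = 1·1+0·0+2·1 ≡ 1  ⇒  (a,b)_2 = -1.
v=∞: -741 < 0 and 7 > 0  ⇒  (a,b)_∞ = +1.
v=3: a=3^1·(≡2), b=3^4·(≡1) mod 3; (2|3)=-1, (1|3)=+1; (−1)^{1·4·1}·(-1)^4·(+1)^1 = +1.
v=13: a=13^1·(≡8), b=13^0·(≡7) mod 13; (8|13)=-1, (7|13)=-1; (−1)^{1·0·6}·(-1)^0·(-1)^1 = -1.
(-741, 7 / ℚ) ramifies at {2, 13}: a division algebra.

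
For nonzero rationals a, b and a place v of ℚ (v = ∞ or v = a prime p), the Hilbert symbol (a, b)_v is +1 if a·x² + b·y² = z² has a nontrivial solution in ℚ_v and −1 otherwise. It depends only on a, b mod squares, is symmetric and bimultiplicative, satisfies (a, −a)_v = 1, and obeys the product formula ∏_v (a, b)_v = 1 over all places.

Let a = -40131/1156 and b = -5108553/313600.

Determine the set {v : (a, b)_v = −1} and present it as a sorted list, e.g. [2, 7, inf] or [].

[7, 13, 37, inf]

(a, b) ≡ (-91, -1073) mod (ℚ^×)²; places V = {2, 3, 5, 7, 13, 17, 23, 29, 37, ∞}.
(a,b)_13: α=1, u≡6; β=0, v≡5 (mod 13); (6|13)=-1, (5|13)=-1; sign (−1)^0·-1^0·-1^1 = -1.
(a,b)_37: α=0, u≡18; β=1, v≡8 (mod 37); (18|37)=-1, (8|37)=-1; sign (−1)^0·-1^1·-1^0 = -1.
(a,b)_29: α=0, u≡6; β=1, v≡26 (mod 29); (6|29)=+1, (26|29)=-1; sign (−1)^0·+1^1·-1^0 = +1.
(a,b)_5: α=0, u≡4; β=-2, v≡3 (mod 5); (4|5)=+1, (3|5)=-1; sign (−1)^0·+1^-2·-1^0 = +1.
(a,b)_3: α=2, u≡2; β=2, v≡1 (mod 3); (2|3)=-1, (1|3)=+1; sign (−1)^0·-1^2·+1^2 = +1.
(a,b)_2: α=-2, β=-8; u≡5, v≡7 (mod 8); ε(u)ε(v)=0·1, αω(v)=-2·0, βω(u)=-8·1; sum ≡ 0  ⇒  +1.
(a,b)_23: α=0, u≡16; β=2, v≡4 (mod 23); (16|23)=+1, (4|23)=+1; sign (−1)^0·+1^2·+1^0 = +1.
(a,b)_∞: sgn(-91)=−, sgn(-1073)=−, so -1.
(a,b)_17: α=-2, u≡10; β=0, v≡15 (mod 17); (10|17)=-1, (15|17)=+1; sign (−1)^0·-1^0·+1^-2 = +1.
(a,b)_7: α=3, u≡2; β=-2, v≡6 (mod 7); (2|7)=+1, (6|7)=-1; sign (−1)^0·+1^-2·-1^3 = -1.
(-91, -1073 / ℚ) ramifies at {7, 13, 37, ∞}: a division algebra.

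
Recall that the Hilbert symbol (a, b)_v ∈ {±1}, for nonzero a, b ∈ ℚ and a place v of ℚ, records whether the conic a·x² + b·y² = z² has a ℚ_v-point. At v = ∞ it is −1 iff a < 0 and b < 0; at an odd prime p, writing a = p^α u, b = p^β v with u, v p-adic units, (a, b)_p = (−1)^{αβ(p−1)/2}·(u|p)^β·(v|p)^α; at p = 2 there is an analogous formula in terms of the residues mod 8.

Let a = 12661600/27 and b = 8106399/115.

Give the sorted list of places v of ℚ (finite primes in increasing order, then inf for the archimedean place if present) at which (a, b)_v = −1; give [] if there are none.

(a, b) ≡ (1938, 13685) mod (ℚ^×)²; places V = {2, 3, 5, 7, 17, 19, 23, 29, ∞}.
(a,b)_23: α=0, u≡2; β=-1, v≡19 (mod 23); (2|23)=+1, (19|23)=-1; sign (−1)^0·+1^-1·-1^0 = +1.
(a,b)_5: α=2, u≡2; β=-1, v≡3 (mod 5); (2|5)=-1, (3|5)=-1; sign (−1)^0·-1^-1·-1^2 = -1.
(a,b)_7: α=2, u≡5; β=1, v≡4 (mod 7); (5|7)=-1, (4|7)=+1; sign (−1)^0·-1^1·+1^2 = -1.
(a,b)_2: α=5, β=0; u≡1, v≡5 (mod 8); ε(u)ε(v)=0·0, αω(v)=5·1, βω(u)=0·0; sum ≡ 1  ⇒  -1.
(a,b)_17: α=1, u≡3; β=1, v≡5 (mod 17); (3|17)=-1, (5|17)=-1; sign (−1)^0·-1^1·-1^1 = +1.
(a,b)_∞: sgn(1938)=+, sgn(13685)=+, so +1.
(a,b)_19: α=1, u≡4; β=0, v≡11 (mod 19); (4|19)=+1, (11|19)=+1; sign (−1)^0·+1^0·+1^1 = +1.
(a,b)_3: α=-3, u≡1; β=4, v≡2 (mod 3); (1|3)=+1, (2|3)=-1; sign (−1)^0·+1^4·-1^-3 = -1.
(a,b)_29: α=0, u≡16; β=2, v≡18 (mod 29); (16|29)=+1, (18|29)=-1; sign (−1)^0·+1^2·-1^0 = +1.
(1938, 13685 / ℚ) ramifies at {2, 3, 5, 7}: a division algebra.

[2, 3, 5, 7]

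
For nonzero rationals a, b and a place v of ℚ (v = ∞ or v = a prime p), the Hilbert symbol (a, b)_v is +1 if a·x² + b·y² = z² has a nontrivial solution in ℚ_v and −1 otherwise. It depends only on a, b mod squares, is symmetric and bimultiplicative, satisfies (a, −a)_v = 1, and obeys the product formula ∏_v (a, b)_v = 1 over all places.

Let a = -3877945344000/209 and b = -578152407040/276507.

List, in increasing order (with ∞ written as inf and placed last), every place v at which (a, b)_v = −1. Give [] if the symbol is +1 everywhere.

(a, b) ≡ (-190190, -6270) mod (ℚ^×)²; places V = {2, 3, 5, 7, 11, 13, 17, 19, ∞}.
(a,b)_17: α=2, u≡3; β=4, v≡12 (mod 17); (3|17)=-1, (12|17)=-1; sign (−1)^0·-1^4·-1^2 = +1.
(a,b)_2: α=17, β=13; u≡1, v≡1 (mod 8); ε(u)ε(v)=0·0, αω(v)=17·0, βω(u)=13·0; sum ≡ 0  ⇒  +1.
(a,b)_7: α=1, u≡2; β=-2, v≡2 (mod 7); (2|7)=+1, (2|7)=+1; sign (−1)^0·+1^-2·+1^1 = +1.
(a,b)_3: α=2, u≡1; β=-3, v≡1 (mod 3); (1|3)=+1, (1|3)=+1; sign (−1)^0·+1^-3·+1^2 = +1.
(a,b)_∞: sgn(-190190)=−, sgn(-6270)=−, so -1.
(a,b)_19: α=-1, u≡15; β=-1, v≡14 (mod 19); (15|19)=-1, (14|19)=-1; sign (−1)^1·-1^-1·-1^-1 = -1.
(a,b)_5: α=3, u≡2; β=1, v≡1 (mod 5); (2|5)=-1, (1|5)=+1; sign (−1)^0·-1^1·+1^3 = -1.
(a,b)_13: α=1, u≡2; β=2, v≡4 (mod 13); (2|13)=-1, (4|13)=+1; sign (−1)^0·-1^2·+1^1 = +1.
(a,b)_11: α=-1, u≡8; β=-1, v≡6 (mod 11); (8|11)=-1, (6|11)=-1; sign (−1)^1·-1^-1·-1^-1 = -1.
Ram(-190190, -6270) = {5, 11, 19, ∞}; no ℚ_5-point on the conic.

[5, 11, 19, inf]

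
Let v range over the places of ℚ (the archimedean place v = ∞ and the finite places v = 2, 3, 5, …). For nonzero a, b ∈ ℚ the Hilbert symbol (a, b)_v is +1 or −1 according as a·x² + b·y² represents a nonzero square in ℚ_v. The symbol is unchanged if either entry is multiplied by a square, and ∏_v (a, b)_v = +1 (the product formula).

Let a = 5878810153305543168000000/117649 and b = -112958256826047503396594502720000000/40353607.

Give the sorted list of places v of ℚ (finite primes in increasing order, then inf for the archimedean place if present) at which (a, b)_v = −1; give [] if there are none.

(a, b) ≡ (2, -15015) mod (ℚ^×)²; places V = {2, 3, 5, 7, 11, 13, 19, 29, ∞}.
(a,b)_29: α=4, u≡15; β=6, v≡1 (mod 29); (15|29)=-1, (1|29)=+1; sign (−1)^0·-1^6·+1^4 = +1.
(a,b)_13: α=2, u≡11; β=7, v≡2 (mod 13); (11|13)=-1, (2|13)=-1; sign (−1)^0·-1^7·-1^2 = -1.
(a,b)_2: α=15, β=12; u≡1, v≡1 (mod 8); ε(u)ε(v)=0·0, αω(v)=15·0, βω(u)=12·0; sum ≡ 0  ⇒  +1.
(a,b)_∞: sgn(2)=+, sgn(-15015)=−, so +1.
(a,b)_7: α=-6, u≡1; β=-9, v≡1 (mod 7); (1|7)=+1, (1|7)=+1; sign (−1)^0·+1^-9·+1^-6 = +1.
(a,b)_5: α=6, u≡3; β=7, v≡2 (mod 5); (3|5)=-1, (2|5)=-1; sign (−1)^0·-1^7·-1^6 = -1.
(a,b)_19: α=0, u≡10; β=2, v≡18 (mod 19); (10|19)=-1, (18|19)=-1; sign (−1)^0·-1^2·-1^0 = +1.
(a,b)_11: α=4, u≡2; β=3, v≡6 (mod 11); (2|11)=-1, (6|11)=-1; sign (−1)^0·-1^3·-1^4 = -1.
(a,b)_3: α=8, u≡2; β=9, v≡2 (mod 3); (2|3)=-1, (2|3)=-1; sign (−1)^0·-1^9·-1^8 = -1.
|Ram(2, -15015)| = 4, even; anisotropic at {3, 5, 11, 13}.

[3, 5, 11, 13]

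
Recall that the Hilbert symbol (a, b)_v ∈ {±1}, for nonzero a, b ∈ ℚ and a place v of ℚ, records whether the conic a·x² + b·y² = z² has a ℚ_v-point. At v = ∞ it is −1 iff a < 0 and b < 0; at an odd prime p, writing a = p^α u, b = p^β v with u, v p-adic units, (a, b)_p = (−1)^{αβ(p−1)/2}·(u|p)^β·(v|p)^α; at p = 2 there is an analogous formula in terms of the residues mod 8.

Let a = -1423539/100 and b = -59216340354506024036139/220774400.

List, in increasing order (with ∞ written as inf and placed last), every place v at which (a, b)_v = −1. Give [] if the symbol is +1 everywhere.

[13, inf]

Mod squares: a ≡ -299, b ≡ -12441. Check v ∈ {∞, 2, 3, 5, 7, 11, 13, 17, 23, 29}.
v=7: a=7^0·(≡1), b=7^-2·(≡5) mod 7; (1|7)=+1, (5|7)=-1; (−1)^{0·-2·3}·(+1)^-2·(-1)^0 = +1.
v=17: a=17^0·(≡5), b=17^2·(≡7) mod 17; (5|17)=-1, (7|17)=-1; (−1)^{0·2·8}·(-1)^2·(-1)^0 = +1.
v=11: a=11^0·(≡4), b=11^-1·(≡6) mod 11; (4|11)=+1, (6|11)=-1; (−1)^{0·-1·5}·(+1)^-1·(-1)^0 = +1.
v=3: a=3^2·(≡1), b=3^5·(≡2) mod 3; (1|3)=+1, (2|3)=-1; (−1)^{2·5·1}·(+1)^5·(-1)^2 = +1.
v=5: a=5^-2·(≡4), b=5^-2·(≡1) mod 5; (4|5)=+1, (1|5)=+1; (−1)^{-2·-2·2}·(+1)^-2·(+1)^-2 = +1.
v=23: a=23^3·(≡17), b=23^8·(≡8) mod 23; (17|23)=-1, (8|23)=+1; (−1)^{3·8·11}·(-1)^8·(+1)^3 = +1.
v=2: v_2(a)=-2, v_2(b)=-14; units ≡ 5, 7 (mod 8); ε·ε+αω+βω = 0·1+-2·0+-14·1 ≡ 0  ⇒  (a,b)_2 = +1.
v=29: a=29^0·(≡1), b=29^1·(≡1) mod 29; (1|29)=+1, (1|29)=+1; (−1)^{0·1·14}·(+1)^1·(+1)^0 = +1.
v=13: a=13^1·(≡1), b=13^5·(≡6) mod 13; (1|13)=+1, (6|13)=-1; (−1)^{1·5·6}·(+1)^5·(-1)^1 = -1.
v=∞: -299 < 0 and -12441 < 0  ⇒  (a,b)_∞ = -1.
|Ram(-299, -12441)| = 2, even; anisotropic at {13, ∞}.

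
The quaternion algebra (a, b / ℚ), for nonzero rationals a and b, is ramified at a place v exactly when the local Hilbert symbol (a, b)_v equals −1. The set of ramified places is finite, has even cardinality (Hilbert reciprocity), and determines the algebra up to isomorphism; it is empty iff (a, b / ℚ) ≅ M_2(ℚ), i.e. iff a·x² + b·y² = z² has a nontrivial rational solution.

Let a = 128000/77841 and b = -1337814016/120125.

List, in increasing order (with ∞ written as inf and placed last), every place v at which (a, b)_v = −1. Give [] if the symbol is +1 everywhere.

[7, 47]

Mod squares: a ≡ 5, b ≡ -18095. Check v ∈ {∞, 2, 3, 5, 7, 11, 19, 31, 47}.
v=3: a=3^-4·(≡2), b=3^0·(≡1) mod 3; (2|3)=-1, (1|3)=+1; (−1)^{-4·0·1}·(-1)^0·(+1)^-4 = +1.
v=∞: 5 > 0 and -18095 < 0  ⇒  (a,b)_∞ = +1.
v=7: a=7^0·(≡5), b=7^1·(≡3) mod 7; (5|7)=-1, (3|7)=-1; (−1)^{0·1·3}·(-1)^1·(-1)^0 = -1.
v=11: a=11^0·(≡3), b=11^1·(≡4) mod 11; (3|11)=+1, (4|11)=+1; (−1)^{0·1·5}·(+1)^1·(+1)^0 = +1.
v=19: a=19^0·(≡11), b=19^2·(≡8) mod 19; (11|19)=+1, (8|19)=-1; (−1)^{0·2·9}·(+1)^2·(-1)^0 = +1.
v=2: v_2(a)=10, v_2(b)=10; units ≡ 5, 1 (mod 8); ε·ε+αω+βω = 0·0+10·0+10·1 ≡ 0  ⇒  (a,b)_2 = +1.
v=47: a=47^0·(≡23), b=47^1·(≡5) mod 47; (23|47)=-1, (5|47)=-1; (−1)^{0·1·23}·(-1)^1·(-1)^0 = -1.
v=5: a=5^3·(≡4), b=5^-3·(≡4) mod 5; (4|5)=+1, (4|5)=+1; (−1)^{3·-3·2}·(+1)^-3·(+1)^3 = +1.
v=31: a=31^-2·(≡18), b=31^-2·(≡5) mod 31; (18|31)=+1, (5|31)=+1; (−1)^{-2·-2·15}·(+1)^-2·(+1)^-2 = +1.
|Ram(5, -18095)| = 2, even; anisotropic at {7, 47}.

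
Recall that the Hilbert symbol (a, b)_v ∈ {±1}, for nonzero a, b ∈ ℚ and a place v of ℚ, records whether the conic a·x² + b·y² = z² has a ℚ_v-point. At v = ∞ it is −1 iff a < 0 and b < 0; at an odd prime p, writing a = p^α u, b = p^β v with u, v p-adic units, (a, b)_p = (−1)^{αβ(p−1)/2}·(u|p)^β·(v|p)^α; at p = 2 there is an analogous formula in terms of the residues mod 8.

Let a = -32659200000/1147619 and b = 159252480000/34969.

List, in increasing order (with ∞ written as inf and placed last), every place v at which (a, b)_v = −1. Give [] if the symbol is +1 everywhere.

Mod squares: a ≡ -770, b ≡ 3. Check v ∈ {∞, 2, 3, 5, 7, 11, 17, 19}.
v=7: a=7^1·(≡4), b=7^0·(≡3) mod 7; (4|7)=+1, (3|7)=-1; (−1)^{1·0·3}·(+1)^0·(-1)^1 = -1.
v=∞: -770 < 0 and 3 > 0  ⇒  (a,b)_∞ = +1.
v=5: a=5^5·(≡4), b=5^4·(≡2) mod 5; (4|5)=+1, (2|5)=-1; (−1)^{5·4·2}·(+1)^4·(-1)^5 = -1.
v=19: a=19^-2·(≡9), b=19^0·(≡12) mod 19; (9|19)=+1, (12|19)=-1; (−1)^{-2·0·9}·(+1)^0·(-1)^-2 = +1.
v=2: v_2(a)=11, v_2(b)=20; units ≡ 7, 3 (mod 8); ε·ε+αω+βω = 1·1+11·1+20·0 ≡ 0  ⇒  (a,b)_2 = +1.
v=3: a=3^6·(≡1), b=3^5·(≡1) mod 3; (1|3)=+1, (1|3)=+1; (−1)^{6·5·1}·(+1)^5·(+1)^6 = +1.
v=11: a=11^-1·(≡7), b=11^-2·(≡3) mod 11; (7|11)=-1, (3|11)=+1; (−1)^{-1·-2·5}·(-1)^-2·(+1)^-1 = +1.
v=17: a=17^-2·(≡14), b=17^-2·(≡10) mod 17; (14|17)=-1, (10|17)=-1; (−1)^{-2·-2·8}·(-1)^-2·(-1)^-2 = +1.
(-770, 3 / ℚ) ramifies at {5, 7}: a division algebra.

[5, 7]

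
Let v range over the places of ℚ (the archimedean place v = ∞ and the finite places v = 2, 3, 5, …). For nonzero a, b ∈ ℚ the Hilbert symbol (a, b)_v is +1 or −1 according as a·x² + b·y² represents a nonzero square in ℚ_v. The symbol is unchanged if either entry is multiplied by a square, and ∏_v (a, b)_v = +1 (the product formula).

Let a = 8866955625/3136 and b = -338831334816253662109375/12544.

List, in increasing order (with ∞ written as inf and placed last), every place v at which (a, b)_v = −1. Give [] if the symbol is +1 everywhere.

[3, 19]

(a, b) ≡ (969, -55) mod (ℚ^×)²; places V = {2, 3, 5, 7, 11, 17, 19, 23, ∞}.
(a,b)_5: α=4, u≡4; β=15, v≡4 (mod 5); (4|5)=+1, (4|5)=+1; sign (−1)^0·+1^15·+1^4 = +1.
(a,b)_11: α=4, u≡9; β=5, v≡10 (mod 11); (9|11)=+1, (10|11)=-1; sign (−1)^0·+1^5·-1^4 = +1.
(a,b)_23: α=0, u≡8; β=2, v≡22 (mod 23); (8|23)=+1, (22|23)=-1; sign (−1)^0·+1^2·-1^0 = +1.
(a,b)_∞: sgn(969)=+, sgn(-55)=−, so +1.
(a,b)_17: α=1, u≡5; β=0, v≡15 (mod 17); (5|17)=-1, (15|17)=+1; sign (−1)^0·-1^0·+1^1 = +1.
(a,b)_2: α=-6, β=-8; u≡1, v≡1 (mod 8); ε(u)ε(v)=0·0, αω(v)=-6·0, βω(u)=-8·0; sum ≡ 0  ⇒  +1.
(a,b)_7: α=-2, u≡3; β=-2, v≡4 (mod 7); (3|7)=-1, (4|7)=+1; sign (−1)^0·-1^-2·+1^-2 = +1.
(a,b)_3: α=1, u≡2; β=0, v≡2 (mod 3); (2|3)=-1, (2|3)=-1; sign (−1)^0·-1^0·-1^1 = -1.
(a,b)_19: α=1, u≡18; β=4, v≡13 (mod 19); (18|19)=-1, (13|19)=-1; sign (−1)^0·-1^4·-1^1 = -1.
Ram(969, -55) = {3, 19}; no ℚ_3-point on the conic.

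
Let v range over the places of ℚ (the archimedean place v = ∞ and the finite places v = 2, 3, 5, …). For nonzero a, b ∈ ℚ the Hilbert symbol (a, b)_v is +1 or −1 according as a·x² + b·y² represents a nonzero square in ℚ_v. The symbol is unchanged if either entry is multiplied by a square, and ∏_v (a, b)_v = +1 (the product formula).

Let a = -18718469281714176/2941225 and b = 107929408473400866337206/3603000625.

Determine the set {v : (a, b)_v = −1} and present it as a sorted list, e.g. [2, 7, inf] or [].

Mod squares: a ≡ -6409, b ≡ 86. Check v ∈ {∞, 2, 3, 5, 7, 13, 17, 23, 29, 43}.
v=13: a=13^1·(≡1), b=13^2·(≡7) mod 13; (1|13)=+1, (7|13)=-1; (−1)^{1·2·6}·(+1)^2·(-1)^1 = -1.
v=17: a=17^1·(≡12), b=17^2·(≡1) mod 17; (12|17)=-1, (1|17)=+1; (−1)^{1·2·8}·(-1)^2·(+1)^1 = +1.
v=3: a=3^6·(≡2), b=3^10·(≡2) mod 3; (2|3)=-1, (2|3)=-1; (−1)^{6·10·1}·(-1)^10·(-1)^6 = +1.
v=29: a=29^1·(≡21), b=29^2·(≡24) mod 29; (21|29)=-1, (24|29)=+1; (−1)^{1·2·14}·(-1)^2·(+1)^1 = +1.
v=∞: -6409 < 0 and 86 > 0  ⇒  (a,b)_∞ = +1.
v=43: a=43^2·(≡16), b=43^3·(≡2) mod 43; (16|43)=+1, (2|43)=-1; (−1)^{2·3·21}·(+1)^3·(-1)^2 = +1.
v=7: a=7^-6·(≡3), b=7^-8·(≡2) mod 7; (3|7)=-1, (2|7)=+1; (−1)^{-6·-8·3}·(-1)^-8·(+1)^-6 = +1.
v=2: v_2(a)=12, v_2(b)=1; units ≡ 7, 3 (mod 8); ε·ε+αω+βω = 1·1+12·1+1·0 ≡ 1  ⇒  (a,b)_2 = -1.
v=5: a=5^-2·(≡1), b=5^-4·(≡1) mod 5; (1|5)=+1, (1|5)=+1; (−1)^{-2·-4·2}·(+1)^-4·(+1)^-2 = +1.
v=23: a=23^2·(≡12), b=23^4·(≡22) mod 23; (12|23)=+1, (22|23)=-1; (−1)^{2·4·11}·(+1)^4·(-1)^2 = +1.
(-6409, 86 / ℚ) ramifies at {2, 13}: a division algebra.

[2, 13]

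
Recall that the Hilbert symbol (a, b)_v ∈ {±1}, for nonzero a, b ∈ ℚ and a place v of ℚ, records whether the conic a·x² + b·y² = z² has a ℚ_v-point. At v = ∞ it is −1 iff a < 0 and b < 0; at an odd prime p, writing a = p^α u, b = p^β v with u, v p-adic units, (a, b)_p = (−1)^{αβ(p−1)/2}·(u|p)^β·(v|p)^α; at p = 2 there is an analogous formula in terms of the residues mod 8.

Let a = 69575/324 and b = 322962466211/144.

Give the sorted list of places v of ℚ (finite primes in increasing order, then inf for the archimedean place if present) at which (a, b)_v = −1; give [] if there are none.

(a, b) ≡ (23, 851) mod (ℚ^×)²; places V = {2, 3, 5, 7, 11, 23, 37, ∞}.
(a,b)_37: α=0, u≡23; β=1, v≡24 (mod 37); (23|37)=-1, (24|37)=-1; sign (−1)^0·-1^1·-1^0 = -1.
(a,b)_5: α=2, u≡2; β=0, v≡4 (mod 5); (2|5)=-1, (4|5)=+1; sign (−1)^0·-1^0·+1^2 = +1.
(a,b)_11: α=2, u≡5; β=4, v≡9 (mod 11); (5|11)=+1, (9|11)=+1; sign (−1)^0·+1^4·+1^2 = +1.
(a,b)_23: α=1, u≡6; β=3, v≡22 (mod 23); (6|23)=+1, (22|23)=-1; sign (−1)^1·+1^3·-1^1 = +1.
(a,b)_∞: sgn(23)=+, sgn(851)=+, so +1.
(a,b)_3: α=-4, u≡2; β=-2, v≡2 (mod 3); (2|3)=-1, (2|3)=-1; sign (−1)^0·-1^-2·-1^-4 = +1.
(a,b)_7: α=0, u≡1; β=2, v≡2 (mod 7); (1|7)=+1, (2|7)=+1; sign (−1)^0·+1^2·+1^0 = +1.
(a,b)_2: α=-2, β=-4; u≡7, v≡3 (mod 8); ε(u)ε(v)=1·1, αω(v)=-2·1, βω(u)=-4·0; sum ≡ 1  ⇒  -1.
(23, 851 / ℚ) ramifies at {2, 37}: a division algebra.

[2, 37]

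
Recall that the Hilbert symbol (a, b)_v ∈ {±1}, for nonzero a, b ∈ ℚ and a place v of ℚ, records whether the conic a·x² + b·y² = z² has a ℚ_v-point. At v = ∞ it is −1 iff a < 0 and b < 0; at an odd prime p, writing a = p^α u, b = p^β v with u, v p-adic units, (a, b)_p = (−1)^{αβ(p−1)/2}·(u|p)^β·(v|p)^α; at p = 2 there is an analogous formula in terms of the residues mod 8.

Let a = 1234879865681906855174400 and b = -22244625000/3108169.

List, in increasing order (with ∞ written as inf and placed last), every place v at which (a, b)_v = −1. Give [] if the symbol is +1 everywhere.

Mod squares: a ≡ 466089, b ≡ -26. Check v ∈ {∞, 2, 3, 5, 7, 13, 17, 19, 37, 41, 43}.
v=3: a=3^7·(≡2), b=3^4·(≡1) mod 3; (2|3)=-1, (1|3)=+1; (−1)^{7·4·1}·(-1)^4·(+1)^7 = +1.
v=2: v_2(a)=8, v_2(b)=3; units ≡ 1, 3 (mod 8); ε·ε+αω+βω = 0·1+8·1+3·0 ≡ 0  ⇒  (a,b)_2 = +1.
v=13: a=13^7·(≡4), b=13^3·(≡2) mod 13; (4|13)=+1, (2|13)=-1; (−1)^{7·3·6}·(+1)^3·(-1)^7 = -1.
v=5: a=5^2·(≡1), b=5^6·(≡1) mod 5; (1|5)=+1, (1|5)=+1; (−1)^{2·6·2}·(+1)^6·(+1)^2 = +1.
v=19: a=19^1·(≡13), b=19^0·(≡18) mod 19; (13|19)=-1, (18|19)=-1; (−1)^{1·0·9}·(-1)^0·(-1)^1 = -1.
v=7: a=7^6·(≡2), b=7^0·(≡4) mod 7; (2|7)=+1, (4|7)=+1; (−1)^{6·0·3}·(+1)^0·(+1)^6 = +1.
v=37: a=37^1·(≡17), b=37^0·(≡21) mod 37; (17|37)=-1, (21|37)=+1; (−1)^{1·0·18}·(-1)^0·(+1)^1 = +1.
v=43: a=43^0·(≡22), b=43^-2·(≡38) mod 43; (22|43)=-1, (38|43)=+1; (−1)^{0·-2·21}·(-1)^-2·(+1)^0 = +1.
v=41: a=41^0·(≡36), b=41^-2·(≡28) mod 41; (36|41)=+1, (28|41)=-1; (−1)^{0·-2·20}·(+1)^-2·(-1)^0 = +1.
v=∞: 466089 > 0 and -26 < 0  ⇒  (a,b)_∞ = +1.
v=17: a=17^1·(≡2), b=17^0·(≡15) mod 17; (2|17)=+1, (15|17)=+1; (−1)^{1·0·8}·(+1)^0·(+1)^1 = +1.
(466089, -26 / ℚ) ramifies at {13, 19}: a division algebra.

[13, 19]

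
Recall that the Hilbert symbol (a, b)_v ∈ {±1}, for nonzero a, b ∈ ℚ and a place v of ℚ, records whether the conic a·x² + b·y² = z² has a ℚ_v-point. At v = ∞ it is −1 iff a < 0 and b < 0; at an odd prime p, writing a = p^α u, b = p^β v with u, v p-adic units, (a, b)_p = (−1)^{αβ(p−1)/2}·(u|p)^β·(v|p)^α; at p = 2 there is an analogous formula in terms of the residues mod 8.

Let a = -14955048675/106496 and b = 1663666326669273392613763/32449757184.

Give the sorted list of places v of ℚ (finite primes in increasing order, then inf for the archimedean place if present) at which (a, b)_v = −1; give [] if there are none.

Mod squares: a ≡ -719758, b ≡ 416702. Check v ∈ {∞, 2, 3, 5, 7, 11, 13, 19, 23, 29, 31, 37, 47}.
v=5: a=5^2·(≡3), b=5^0·(≡2) mod 5; (3|5)=-1, (2|5)=-1; (−1)^{2·0·2}·(-1)^0·(-1)^2 = +1.
v=31: a=31^1·(≡16), b=31^3·(≡9) mod 31; (16|31)=+1, (9|31)=+1; (−1)^{1·3·15}·(+1)^3·(+1)^1 = -1.
v=29: a=29^0·(≡5), b=29^2·(≡28) mod 29; (5|29)=+1, (28|29)=+1; (−1)^{0·2·14}·(+1)^2·(+1)^0 = +1.
v=37: a=37^0·(≡1), b=37^2·(≡14) mod 37; (1|37)=+1, (14|37)=-1; (−1)^{0·2·18}·(+1)^2·(-1)^0 = +1.
v=13: a=13^-1·(≡9), b=13^-1·(≡10) mod 13; (9|13)=+1, (10|13)=+1; (−1)^{-1·-1·6}·(+1)^-1·(+1)^-1 = +1.
v=2: v_2(a)=-13, v_2(b)=-19; units ≡ 1, 7 (mod 8); ε·ε+αω+βω = 0·1+-13·0+-19·0 ≡ 0  ⇒  (a,b)_2 = +1.
v=11: a=11^0·(≡1), b=11^1·(≡4) mod 11; (1|11)=+1, (4|11)=+1; (−1)^{0·1·5}·(+1)^1·(+1)^0 = +1.
v=3: a=3^2·(≡2), b=3^-2·(≡2) mod 3; (2|3)=-1, (2|3)=-1; (−1)^{2·-2·1}·(-1)^-2·(-1)^2 = +1.
v=23: a=23^0·(≡13), b=23^-2·(≡22) mod 23; (13|23)=+1, (22|23)=-1; (−1)^{0·-2·11}·(+1)^-2·(-1)^0 = +1.
v=∞: -719758 < 0 and 416702 > 0  ⇒  (a,b)_∞ = +1.
v=47: a=47^1·(≡37), b=47^3·(≡31) mod 47; (37|47)=+1, (31|47)=-1; (−1)^{1·3·23}·(+1)^3·(-1)^1 = +1.
v=7: a=7^4·(≡6), b=7^6·(≡3) mod 7; (6|7)=-1, (3|7)=-1; (−1)^{4·6·3}·(-1)^6·(-1)^4 = +1.
v=19: a=19^1·(≡7), b=19^2·(≡14) mod 19; (7|19)=+1, (14|19)=-1; (−1)^{1·2·9}·(+1)^2·(-1)^1 = -1.
(-719758, 416702 / ℚ) ramifies at {19, 31}: a division algebra.

[19, 31]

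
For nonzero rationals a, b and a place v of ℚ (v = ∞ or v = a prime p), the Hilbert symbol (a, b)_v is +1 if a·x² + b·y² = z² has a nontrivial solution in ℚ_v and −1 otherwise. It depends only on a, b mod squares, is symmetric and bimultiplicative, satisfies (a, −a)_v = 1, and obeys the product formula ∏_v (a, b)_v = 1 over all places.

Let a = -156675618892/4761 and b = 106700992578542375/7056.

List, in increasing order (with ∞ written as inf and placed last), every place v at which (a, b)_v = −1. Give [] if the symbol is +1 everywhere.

Mod squares: a ≡ -275587, b ≡ 30029337455. Check v ∈ {∞, 2, 3, 5, 7, 13, 17, 19, 23, 29, 31, 37, 43}.
v=17: a=17^1·(≡14), b=17^1·(≡4) mod 17; (14|17)=-1, (4|17)=+1; (−1)^{1·1·8}·(-1)^1·(+1)^1 = -1.
v=23: a=23^-2·(≡10), b=23^0·(≡11) mod 23; (10|23)=-1, (11|23)=-1; (−1)^{-2·0·11}·(-1)^0·(-1)^-2 = +1.
v=3: a=3^-2·(≡2), b=3^-2·(≡2) mod 3; (2|3)=-1, (2|3)=-1; (−1)^{-2·-2·1}·(-1)^-2·(-1)^-2 = +1.
v=2: v_2(a)=2, v_2(b)=-4; units ≡ 5, 7 (mod 8); ε·ε+αω+βω = 0·1+2·0+-4·1 ≡ 0  ⇒  (a,b)_2 = +1.
v=∞: -275587 < 0 and 30029337455 > 0  ⇒  (a,b)_∞ = +1.
v=5: a=5^0·(≡3), b=5^3·(≡4) mod 5; (3|5)=-1, (4|5)=+1; (−1)^{0·3·2}·(-1)^3·(+1)^0 = -1.
v=37: a=37^0·(≡7), b=37^1·(≡23) mod 37; (7|37)=+1, (23|37)=-1; (−1)^{0·1·18}·(+1)^1·(-1)^0 = +1.
v=43: a=43^1·(≡38), b=43^1·(≡9) mod 43; (38|43)=+1, (9|43)=+1; (−1)^{1·1·21}·(+1)^1·(+1)^1 = -1.
v=7: a=7^0·(≡5), b=7^-2·(≡5) mod 7; (5|7)=-1, (5|7)=-1; (−1)^{0·-2·3}·(-1)^-2·(-1)^0 = +1.
v=19: a=19^0·(≡2), b=19^1·(≡6) mod 19; (2|19)=-1, (6|19)=+1; (−1)^{0·1·9}·(-1)^1·(+1)^0 = -1.
v=29: a=29^3·(≡22), b=29^3·(≡21) mod 29; (22|29)=+1, (21|29)=-1; (−1)^{3·3·14}·(+1)^3·(-1)^3 = -1.
v=13: a=13^3·(≡9), b=13^3·(≡12) mod 13; (9|13)=+1, (12|13)=+1; (−1)^{3·3·6}·(+1)^3·(+1)^3 = +1.
v=31: a=31^0·(≡27), b=31^1·(≡15) mod 31; (27|31)=-1, (15|31)=-1; (−1)^{0·1·15}·(-1)^1·(-1)^0 = -1.
(-275587, 30029337455 / ℚ) ramifies at {5, 17, 19, 29, 31, 43}: a division algebra.

[5, 17, 19, 29, 31, 43]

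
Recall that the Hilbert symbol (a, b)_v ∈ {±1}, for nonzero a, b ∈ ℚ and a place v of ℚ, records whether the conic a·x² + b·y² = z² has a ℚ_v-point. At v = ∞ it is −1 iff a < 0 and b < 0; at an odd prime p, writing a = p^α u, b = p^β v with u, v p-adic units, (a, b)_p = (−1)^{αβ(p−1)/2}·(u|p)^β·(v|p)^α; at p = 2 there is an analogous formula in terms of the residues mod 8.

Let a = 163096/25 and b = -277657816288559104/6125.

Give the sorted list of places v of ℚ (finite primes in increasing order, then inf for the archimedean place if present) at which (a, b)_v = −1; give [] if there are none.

(a, b) ≡ (40774, -203870) mod (ℚ^×)²; places V = {2, 5, 7, 19, 29, 37, ∞}.
(a,b)_37: α=1, u≡15; β=3, v≡7 (mod 37); (15|37)=-1, (7|37)=+1; sign (−1)^0·-1^3·+1^1 = -1.
(a,b)_5: α=-2, u≡1; β=-3, v≡4 (mod 5); (1|5)=+1, (4|5)=+1; sign (−1)^0·+1^-3·+1^-2 = +1.
(a,b)_2: α=3, β=15; u≡3, v≡1 (mod 8); ε(u)ε(v)=1·0, αω(v)=3·0, βω(u)=15·1; sum ≡ 1  ⇒  -1.
(a,b)_29: α=1, u≡15; β=3, v≡8 (mod 29); (15|29)=-1, (8|29)=-1; sign (−1)^0·-1^3·-1^1 = +1.
(a,b)_19: α=1, u≡12; β=3, v≡7 (mod 19); (12|19)=-1, (7|19)=+1; sign (−1)^1·-1^3·+1^1 = +1.
(a,b)_∞: sgn(40774)=+, sgn(-203870)=−, so +1.
(a,b)_7: α=0, u≡6; β=-2, v≡6 (mod 7); (6|7)=-1, (6|7)=-1; sign (−1)^0·-1^-2·-1^0 = +1.
(40774, -203870 / ℚ) ramifies at {2, 37}: a division algebra.

[2, 37]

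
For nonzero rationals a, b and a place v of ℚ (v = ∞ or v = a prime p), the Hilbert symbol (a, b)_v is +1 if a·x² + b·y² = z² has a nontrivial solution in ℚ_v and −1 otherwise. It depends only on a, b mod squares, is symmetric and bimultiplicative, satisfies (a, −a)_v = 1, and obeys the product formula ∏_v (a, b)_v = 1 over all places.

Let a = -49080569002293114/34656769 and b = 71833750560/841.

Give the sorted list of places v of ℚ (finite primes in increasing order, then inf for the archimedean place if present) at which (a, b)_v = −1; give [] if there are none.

[2, 11]

(a, b) ≡ (-26, 4290) mod (ℚ^×)²; places V = {2, 3, 5, 7, 11, 13, 29, 31, ∞}.
(a,b)_∞: sgn(-26)=−, sgn(4290)=+, so +1.
(a,b)_29: α=-4, u≡14; β=-2, v≡11 (mod 29); (14|29)=-1, (11|29)=-1; sign (−1)^0·-1^-2·-1^-4 = +1.
(a,b)_13: α=3, u≡2; β=1, v≡5 (mod 13); (2|13)=-1, (5|13)=-1; sign (−1)^0·-1^1·-1^3 = +1.
(a,b)_7: α=-2, u≡1; β=0, v≡5 (mod 7); (1|7)=+1, (5|7)=-1; sign (−1)^0·+1^0·-1^-2 = +1.
(a,b)_31: α=2, u≡16; β=2, v≡6 (mod 31); (16|31)=+1, (6|31)=-1; sign (−1)^0·+1^2·-1^2 = +1.
(a,b)_11: α=6, u≡8; β=3, v≡4 (mod 11); (8|11)=-1, (4|11)=+1; sign (−1)^0·-1^3·+1^6 = -1.
(a,b)_2: α=1, β=5; u≡3, v≡1 (mod 8); ε(u)ε(v)=1·0, αω(v)=1·0, βω(u)=5·1; sum ≡ 1  ⇒  -1.
(a,b)_3: α=8, u≡1; β=3, v≡2 (mod 3); (1|3)=+1, (2|3)=-1; sign (−1)^0·+1^3·-1^8 = +1.
(a,b)_5: α=0, u≡4; β=1, v≡2 (mod 5); (4|5)=+1, (2|5)=-1; sign (−1)^0·+1^1·-1^0 = +1.
Ram(-26, 4290) = {2, 11}; no ℚ_2-point on the conic.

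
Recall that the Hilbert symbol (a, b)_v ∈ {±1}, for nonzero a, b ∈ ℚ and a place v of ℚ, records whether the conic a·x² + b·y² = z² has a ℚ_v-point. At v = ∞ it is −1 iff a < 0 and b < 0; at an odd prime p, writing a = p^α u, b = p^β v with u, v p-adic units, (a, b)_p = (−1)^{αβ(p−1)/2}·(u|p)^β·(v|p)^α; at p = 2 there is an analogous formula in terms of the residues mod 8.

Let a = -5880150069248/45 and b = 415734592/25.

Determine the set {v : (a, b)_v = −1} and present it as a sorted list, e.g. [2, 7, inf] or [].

Mod squares: a ≡ -146965, b ≡ 133. Check v ∈ {∞, 2, 3, 5, 7, 13, 17, 19}.
v=19: a=19^1·(≡11), b=19^1·(≡17) mod 19; (11|19)=+1, (17|19)=+1; (−1)^{1·1·9}·(+1)^1·(+1)^1 = -1.
v=7: a=7^1·(≡3), b=7^1·(≡6) mod 7; (3|7)=-1, (6|7)=-1; (−1)^{1·1·3}·(-1)^1·(-1)^1 = -1.
v=3: a=3^-2·(≡2), b=3^0·(≡1) mod 3; (2|3)=-1, (1|3)=+1; (−1)^{-2·0·1}·(-1)^0·(+1)^-2 = +1.
v=∞: -146965 < 0 and 133 > 0  ⇒  (a,b)_∞ = +1.
v=5: a=5^-1·(≡3), b=5^-2·(≡2) mod 5; (3|5)=-1, (2|5)=-1; (−1)^{-1·-2·2}·(-1)^-2·(-1)^-1 = -1.
v=17: a=17^3·(≡2), b=17^2·(≡7) mod 17; (2|17)=+1, (7|17)=-1; (−1)^{3·2·8}·(+1)^2·(-1)^3 = -1.
v=13: a=13^3·(≡7), b=13^2·(≡9) mod 13; (7|13)=-1, (9|13)=+1; (−1)^{3·2·6}·(-1)^2·(+1)^3 = +1.
v=2: v_2(a)=12, v_2(b)=6; units ≡ 3, 5 (mod 8); ε·ε+αω+βω = 1·0+12·1+6·1 ≡ 0  ⇒  (a,b)_2 = +1.
Ram(-146965, 133) = {5, 7, 17, 19}; no ℚ_5-point on the conic.

[5, 7, 17, 19]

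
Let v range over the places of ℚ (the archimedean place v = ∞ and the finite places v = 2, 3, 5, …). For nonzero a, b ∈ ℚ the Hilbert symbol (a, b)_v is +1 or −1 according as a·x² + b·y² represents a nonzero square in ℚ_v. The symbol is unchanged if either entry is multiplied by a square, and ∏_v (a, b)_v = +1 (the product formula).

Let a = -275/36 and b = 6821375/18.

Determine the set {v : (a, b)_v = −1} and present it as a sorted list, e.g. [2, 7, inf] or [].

[2, 41]

(a, b) ≡ (-11, 4510) mod (ℚ^×)²; places V = {2, 3, 5, 11, 41, ∞}.
(a,b)_41: α=0, u≡14; β=1, v≡34 (mod 41); (14|41)=-1, (34|41)=-1; sign (−1)^0·-1^1·-1^0 = -1.
(a,b)_3: α=-2, u≡1; β=-2, v≡1 (mod 3); (1|3)=+1, (1|3)=+1; sign (−1)^0·+1^-2·+1^-2 = +1.
(a,b)_2: α=-2, β=-1; u≡5, v≡7 (mod 8); ε(u)ε(v)=0·1, αω(v)=-2·0, βω(u)=-1·1; sum ≡ 1  ⇒  -1.
(a,b)_5: α=2, u≡4; β=3, v≡2 (mod 5); (4|5)=+1, (2|5)=-1; sign (−1)^0·+1^3·-1^2 = +1.
(a,b)_∞: sgn(-11)=−, sgn(4510)=+, so +1.
(a,b)_11: α=1, u≡10; β=3, v≡3 (mod 11); (10|11)=-1, (3|11)=+1; sign (−1)^1·-1^3·+1^1 = +1.
|Ram(-11, 4510)| = 2, even; anisotropic at {2, 41}.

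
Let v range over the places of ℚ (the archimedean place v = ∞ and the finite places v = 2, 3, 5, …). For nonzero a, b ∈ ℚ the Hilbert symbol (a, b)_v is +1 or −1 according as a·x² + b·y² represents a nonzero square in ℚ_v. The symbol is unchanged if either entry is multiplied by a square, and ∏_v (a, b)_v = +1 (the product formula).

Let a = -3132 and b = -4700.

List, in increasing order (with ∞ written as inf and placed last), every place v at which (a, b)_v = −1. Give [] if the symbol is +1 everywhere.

[29, inf]

Mod squares: a ≡ -87, b ≡ -47. Check v ∈ {∞, 2, 3, 5, 29, 47}.
v=47: a=47^0·(≡17), b=47^1·(≡41) mod 47; (17|47)=+1, (41|47)=-1; (−1)^{0·1·23}·(+1)^1·(-1)^0 = +1.
v=3: a=3^3·(≡1), b=3^0·(≡1) mod 3; (1|3)=+1, (1|3)=+1; (−1)^{3·0·1}·(+1)^0·(+1)^3 = +1.
v=∞: -87 < 0 and -47 < 0  ⇒  (a,b)_∞ = -1.
v=2: v_2(a)=2, v_2(b)=2; units ≡ 1, 1 (mod 8); ε·ε+αω+βω = 0·0+2·0+2·0 ≡ 0  ⇒  (a,b)_2 = +1.
v=5: a=5^0·(≡3), b=5^2·(≡2) mod 5; (3|5)=-1, (2|5)=-1; (−1)^{0·2·2}·(-1)^2·(-1)^0 = +1.
v=29: a=29^1·(≡8), b=29^0·(≡27) mod 29; (8|29)=-1, (27|29)=-1; (−1)^{1·0·14}·(-1)^0·(-1)^1 = -1.
|Ram(-87, -47)| = 2, even; anisotropic at {29, ∞}.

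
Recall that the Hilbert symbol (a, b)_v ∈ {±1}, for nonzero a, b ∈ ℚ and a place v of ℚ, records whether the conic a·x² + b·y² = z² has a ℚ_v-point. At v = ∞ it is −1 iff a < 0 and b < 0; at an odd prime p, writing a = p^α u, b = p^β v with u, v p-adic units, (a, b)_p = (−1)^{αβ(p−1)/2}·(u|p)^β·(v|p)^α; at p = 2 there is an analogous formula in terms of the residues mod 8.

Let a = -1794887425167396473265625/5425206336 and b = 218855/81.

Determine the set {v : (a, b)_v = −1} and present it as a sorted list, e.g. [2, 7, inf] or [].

(a, b) ≡ (-18241, 1295) mod (ℚ^×)²; places V = {2, 3, 5, 7, 11, 13, 17, 29, 31, 37, ∞}.
(a,b)_13: α=4, u≡5; β=2, v≡7 (mod 13); (5|13)=-1, (7|13)=-1; sign (−1)^0·-1^2·-1^4 = +1.
(a,b)_17: α=1, u≡1; β=0, v≡5 (mod 17); (1|17)=+1, (5|17)=-1; sign (−1)^0·+1^0·-1^1 = -1.
(a,b)_31: α=-2, u≡14; β=0, v≡3 (mod 31); (14|31)=+1, (3|31)=-1; sign (−1)^0·+1^0·-1^-2 = +1.
(a,b)_5: α=6, u≡1; β=1, v≡1 (mod 5); (1|5)=+1, (1|5)=+1; sign (−1)^0·+1^1·+1^6 = +1.
(a,b)_37: α=5, u≡1; β=1, v≡31 (mod 37); (1|37)=+1, (31|37)=-1; sign (−1)^0·+1^1·-1^5 = -1.
(a,b)_∞: sgn(-18241)=−, sgn(1295)=+, so +1.
(a,b)_2: α=-6, β=0; u≡7, v≡7 (mod 8); ε(u)ε(v)=1·1, αω(v)=-6·0, βω(u)=0·0; sum ≡ 1  ⇒  -1.
(a,b)_11: α=-2, u≡10; β=0, v≡8 (mod 11); (10|11)=-1, (8|11)=-1; sign (−1)^0·-1^0·-1^-2 = +1.
(a,b)_7: α=6, u≡4; β=1, v≡6 (mod 7); (4|7)=+1, (6|7)=-1; sign (−1)^0·+1^1·-1^6 = +1.
(a,b)_29: α=1, u≡28; β=0, v≡11 (mod 29); (28|29)=+1, (11|29)=-1; sign (−1)^0·+1^0·-1^1 = -1.
(a,b)_3: α=-6, u≡2; β=-4, v≡2 (mod 3); (2|3)=-1, (2|3)=-1; sign (−1)^0·-1^-4·-1^-6 = +1.
|Ram(-18241, 1295)| = 4, even; anisotropic at {2, 17, 29, 37}.

[2, 17, 29, 37]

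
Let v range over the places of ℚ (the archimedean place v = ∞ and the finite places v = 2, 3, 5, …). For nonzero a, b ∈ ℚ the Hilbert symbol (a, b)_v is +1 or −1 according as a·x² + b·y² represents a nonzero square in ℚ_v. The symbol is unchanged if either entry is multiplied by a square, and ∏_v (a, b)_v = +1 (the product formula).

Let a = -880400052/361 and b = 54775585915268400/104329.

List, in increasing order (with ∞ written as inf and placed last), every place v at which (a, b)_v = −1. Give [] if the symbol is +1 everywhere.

[2, 3, 43, 53]

Mod squares: a ≡ -499093, b ≡ 6337126419. Check v ∈ {∞, 2, 3, 5, 7, 13, 17, 19, 37, 41, 43, 47, 53}.
v=∞: -499093 < 0 and 6337126419 > 0  ⇒  (a,b)_∞ = +1.
v=19: a=19^-2·(≡3), b=19^-2·(≡12) mod 19; (3|19)=-1, (12|19)=-1; (−1)^{-2·-2·9}·(-1)^-2·(-1)^-2 = +1.
v=41: a=41^1·(≡20), b=41^1·(≡5) mod 41; (20|41)=+1, (5|41)=+1; (−1)^{1·1·20}·(+1)^1·(+1)^1 = +1.
v=43: a=43^0·(≡3), b=43^1·(≡9) mod 43; (3|43)=-1, (9|43)=+1; (−1)^{0·1·21}·(-1)^1·(+1)^0 = -1.
v=37: a=37^1·(≡9), b=37^1·(≡10) mod 37; (9|37)=+1, (10|37)=+1; (−1)^{1·1·18}·(+1)^1·(+1)^1 = +1.
v=13: a=13^0·(≡4), b=13^1·(≡6) mod 13; (4|13)=+1, (6|13)=-1; (−1)^{0·1·6}·(+1)^1·(-1)^0 = +1.
v=7: a=7^3·(≡6), b=7^4·(≡2) mod 7; (6|7)=-1, (2|7)=+1; (−1)^{3·4·3}·(-1)^4·(+1)^3 = +1.
v=5: a=5^0·(≡3), b=5^2·(≡4) mod 5; (3|5)=-1, (4|5)=+1; (−1)^{0·2·2}·(-1)^2·(+1)^0 = +1.
v=17: a=17^0·(≡7), b=17^-2·(≡14) mod 17; (7|17)=-1, (14|17)=-1; (−1)^{0·-2·8}·(-1)^-2·(-1)^0 = +1.
v=47: a=47^1·(≡42), b=47^1·(≡26) mod 47; (42|47)=+1, (26|47)=-1; (−1)^{1·1·23}·(+1)^1·(-1)^1 = +1.
v=2: v_2(a)=2, v_2(b)=4; units ≡ 3, 3 (mod 8); ε·ε+αω+βω = 1·1+2·1+4·1 ≡ 1  ⇒  (a,b)_2 = -1.
v=53: a=53^0·(≡41), b=53^1·(≡28) mod 53; (41|53)=-1, (28|53)=+1; (−1)^{0·1·26}·(-1)^1·(+1)^0 = -1.
v=3: a=3^2·(≡2), b=3^3·(≡2) mod 3; (2|3)=-1, (2|3)=-1; (−1)^{2·3·1}·(-1)^3·(-1)^2 = -1.
Ram(-499093, 6337126419) = {2, 3, 43, 53}; no ℚ_2-point on the conic.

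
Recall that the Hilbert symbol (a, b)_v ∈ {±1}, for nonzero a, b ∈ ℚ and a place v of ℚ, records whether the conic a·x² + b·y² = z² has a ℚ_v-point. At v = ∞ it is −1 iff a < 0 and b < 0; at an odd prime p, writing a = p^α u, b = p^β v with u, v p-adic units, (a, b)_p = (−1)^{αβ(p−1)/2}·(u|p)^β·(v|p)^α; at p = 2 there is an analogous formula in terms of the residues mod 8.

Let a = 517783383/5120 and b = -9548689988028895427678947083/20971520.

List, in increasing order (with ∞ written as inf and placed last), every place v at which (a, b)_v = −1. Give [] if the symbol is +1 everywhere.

Mod squares: a ≡ 4715, b ≡ -504415415. Check v ∈ {∞, 2, 3, 5, 7, 13, 17, 19, 23, 29, 31, 41}.
v=17: a=17^0·(≡6), b=17^3·(≡15) mod 17; (6|17)=-1, (15|17)=+1; (−1)^{0·3·8}·(-1)^3·(+1)^0 = -1.
v=∞: 4715 > 0 and -504415415 < 0  ⇒  (a,b)_∞ = +1.
v=23: a=23^1·(≡19), b=23^3·(≡1) mod 23; (19|23)=-1, (1|23)=+1; (−1)^{1·3·11}·(-1)^3·(+1)^1 = +1.
v=41: a=41^1·(≡16), b=41^3·(≡26) mod 41; (16|41)=+1, (26|41)=-1; (−1)^{1·3·20}·(+1)^3·(-1)^1 = -1.
v=5: a=5^-1·(≡2), b=5^-1·(≡3) mod 5; (2|5)=-1, (3|5)=-1; (−1)^{-1·-1·2}·(-1)^-1·(-1)^-1 = +1.
v=19: a=19^2·(≡14), b=19^2·(≡6) mod 19; (14|19)=-1, (6|19)=+1; (−1)^{2·2·9}·(-1)^2·(+1)^2 = +1.
v=29: a=29^0·(≡8), b=29^1·(≡26) mod 29; (8|29)=-1, (26|29)=-1; (−1)^{0·1·14}·(-1)^1·(-1)^0 = -1.
v=31: a=31^0·(≡11), b=31^1·(≡9) mod 31; (11|31)=-1, (9|31)=+1; (−1)^{0·1·15}·(-1)^1·(+1)^0 = -1.
v=13: a=13^2·(≡10), b=13^4·(≡10) mod 13; (10|13)=+1, (10|13)=+1; (−1)^{2·4·6}·(+1)^4·(+1)^2 = +1.
v=3: a=3^2·(≡2), b=3^6·(≡1) mod 3; (2|3)=-1, (1|3)=+1; (−1)^{2·6·1}·(-1)^6·(+1)^2 = +1.
v=7: a=7^0·(≡4), b=7^3·(≡3) mod 7; (4|7)=+1, (3|7)=-1; (−1)^{0·3·3}·(+1)^3·(-1)^0 = +1.
v=2: v_2(a)=-10, v_2(b)=-22; units ≡ 3, 1 (mod 8); ε·ε+αω+βω = 1·0+-10·0+-22·1 ≡ 0  ⇒  (a,b)_2 = +1.
|Ram(4715, -504415415)| = 4, even; anisotropic at {17, 29, 31, 41}.

[17, 29, 31, 41]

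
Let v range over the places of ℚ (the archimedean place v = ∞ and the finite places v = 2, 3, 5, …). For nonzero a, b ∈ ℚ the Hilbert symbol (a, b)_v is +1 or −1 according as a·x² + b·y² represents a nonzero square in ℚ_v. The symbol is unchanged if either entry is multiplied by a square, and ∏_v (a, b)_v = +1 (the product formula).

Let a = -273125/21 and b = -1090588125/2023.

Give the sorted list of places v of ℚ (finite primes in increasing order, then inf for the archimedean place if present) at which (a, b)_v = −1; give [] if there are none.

(a, b) ≡ (-9177, -100947) mod (ℚ^×)²; places V = {2, 3, 5, 7, 11, 17, 19, 23, ∞}.
(a,b)_2: α=0, β=0; u≡7, v≡5 (mod 8); ε(u)ε(v)=1·0, αω(v)=0·1, βω(u)=0·0; sum ≡ 0  ⇒  +1.
(a,b)_19: α=1, u≡4; β=1, v≡9 (mod 19); (4|19)=+1, (9|19)=+1; sign (−1)^1·+1^1·+1^1 = -1.
(a,b)_7: α=-1, u≡5; β=-1, v≡5 (mod 7); (5|7)=-1, (5|7)=-1; sign (−1)^1·-1^-1·-1^-1 = -1.
(a,b)_17: α=0, u≡12; β=-2, v≡13 (mod 17); (12|17)=-1, (13|17)=+1; sign (−1)^0·-1^-2·+1^0 = +1.
(a,b)_3: α=-1, u≡1; β=1, v≡2 (mod 3); (1|3)=+1, (2|3)=-1; sign (−1)^1·+1^1·-1^-1 = +1.
(a,b)_11: α=0, u≡6; β=3, v≡7 (mod 11); (6|11)=-1, (7|11)=-1; sign (−1)^0·-1^3·-1^0 = -1.
(a,b)_5: α=4, u≡3; β=4, v≡3 (mod 5); (3|5)=-1, (3|5)=-1; sign (−1)^0·-1^4·-1^4 = +1.
(a,b)_∞: sgn(-9177)=−, sgn(-100947)=−, so -1.
(a,b)_23: α=1, u≡15; β=1, v≡6 (mod 23); (15|23)=-1, (6|23)=+1; sign (−1)^1·-1^1·+1^1 = +1.
|Ram(-9177, -100947)| = 4, even; anisotropic at {7, 11, 19, ∞}.

[7, 11, 19, inf]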